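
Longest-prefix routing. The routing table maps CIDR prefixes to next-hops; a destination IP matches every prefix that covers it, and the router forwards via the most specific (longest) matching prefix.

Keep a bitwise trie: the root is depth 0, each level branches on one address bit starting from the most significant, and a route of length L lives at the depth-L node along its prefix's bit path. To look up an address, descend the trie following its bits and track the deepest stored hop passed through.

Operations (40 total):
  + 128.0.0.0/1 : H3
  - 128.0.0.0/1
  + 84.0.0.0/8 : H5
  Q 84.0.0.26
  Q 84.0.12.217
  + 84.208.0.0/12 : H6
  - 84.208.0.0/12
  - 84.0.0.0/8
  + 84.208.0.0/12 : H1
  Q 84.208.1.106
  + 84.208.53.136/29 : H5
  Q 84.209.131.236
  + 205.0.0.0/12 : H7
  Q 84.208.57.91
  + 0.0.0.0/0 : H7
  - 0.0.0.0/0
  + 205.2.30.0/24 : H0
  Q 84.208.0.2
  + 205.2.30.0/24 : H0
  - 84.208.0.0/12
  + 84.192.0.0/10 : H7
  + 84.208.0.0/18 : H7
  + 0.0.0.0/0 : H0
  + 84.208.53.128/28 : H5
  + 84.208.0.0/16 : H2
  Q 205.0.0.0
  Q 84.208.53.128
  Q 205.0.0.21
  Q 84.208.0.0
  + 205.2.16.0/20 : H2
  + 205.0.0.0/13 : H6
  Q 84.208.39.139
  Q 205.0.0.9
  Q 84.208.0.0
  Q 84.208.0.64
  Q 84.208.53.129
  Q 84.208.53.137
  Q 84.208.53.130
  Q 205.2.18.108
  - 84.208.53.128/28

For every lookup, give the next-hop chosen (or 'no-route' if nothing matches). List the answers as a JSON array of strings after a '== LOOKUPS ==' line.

Process each operation:
  add 128.0.0.0/1 -> H3 at depth 1
  del 128.0.0.0/1 (clear depth 1)
  add 84.0.0.0/8 -> H5 at depth 8
  Q 84.0.0.26: descend 01010100 ; hops seen [H5] ; pick H5
  Q 84.0.12.217: descend 01010100 ; hops seen [H5] ; pick H5
  add 84.208.0.0/12 -> H6 at depth 12
  del 84.208.0.0/12 (clear depth 12)
  del 84.0.0.0/8 (clear depth 8)
  add 84.208.0.0/12 -> H1 at depth 12
  Q 84.208.1.106: descend 010101001101 ; hops seen [H1] ; pick H1
  add 84.208.53.136/29 -> H5 at depth 29
  Q 84.209.131.236: descend 010101001101000 ; hops seen [H1] ; pick H1
  add 205.0.0.0/12 -> H7 at depth 12
  Q 84.208.57.91: descend 01010100110100000011 ; hops seen [H1] ; pick H1
  add 0.0.0.0/0 -> H7 at depth 0
  del 0.0.0.0/0 (clear depth 0)
  add 205.2.30.0/24 -> H0 at depth 24
  Q 84.208.0.2: descend 010101001101000000 ; hops seen [H1] ; pick H1
  add 205.2.30.0/24 -> H0 at depth 24
  del 84.208.0.0/12 (clear depth 12)
  add 84.192.0.0/10 -> H7 at depth 10
  add 84.208.0.0/18 -> H7 at depth 18
  add 0.0.0.0/0 -> H0 at depth 0
  add 84.208.53.128/28 -> H5 at depth 28
  add 84.208.0.0/16 -> H2 at depth 16
  Q 205.0.0.0: descend 11001101000000 ; hops seen [H0,H7] ; pick H7
  Q 84.208.53.128: descend 0101010011010000001101011000 ; hops seen [H0,H7,H2,H7,H5] ; pick H5
  Q 205.0.0.21: descend 11001101000000 ; hops seen [H0,H7] ; pick H7
  Q 84.208.0.0: descend 010101001101000000 ; hops seen [H0,H7,H2,H7] ; pick H7
  add 205.2.16.0/20 -> H2 at depth 20
  add 205.0.0.0/13 -> H6 at depth 13
  Q 84.208.39.139: descend 0101010011010000001 ; hops seen [H0,H7,H2,H7] ; pick H7
  Q 205.0.0.9: descend 11001101000000 ; hops seen [H0,H7,H6] ; pick H6
  Q 84.208.0.0: descend 010101001101000000 ; hops seen [H0,H7,H2,H7] ; pick H7
  Q 84.208.0.64: descend 010101001101000000 ; hops seen [H0,H7,H2,H7] ; pick H7
  Q 84.208.53.129: descend 0101010011010000001101011000 ; hops seen [H0,H7,H2,H7,H5] ; pick H5
  Q 84.208.53.137: descend 01010100110100000011010110001 ; hops seen [H0,H7,H2,H7,H5,H5] ; pick H5
  Q 84.208.53.130: descend 0101010011010000001101011000 ; hops seen [H0,H7,H2,H7,H5] ; pick H5
  Q 205.2.18.108: descend 11001101000000100001 ; hops seen [H0,H7,H6,H2] ; pick H2
  del 84.208.53.128/28 (clear depth 28)

== LOOKUPS ==
["H5","H5","H1","H1","H1","H1","H7","H5","H7","H7","H7","H6","H7","H7","H5","H5","H5","H2"]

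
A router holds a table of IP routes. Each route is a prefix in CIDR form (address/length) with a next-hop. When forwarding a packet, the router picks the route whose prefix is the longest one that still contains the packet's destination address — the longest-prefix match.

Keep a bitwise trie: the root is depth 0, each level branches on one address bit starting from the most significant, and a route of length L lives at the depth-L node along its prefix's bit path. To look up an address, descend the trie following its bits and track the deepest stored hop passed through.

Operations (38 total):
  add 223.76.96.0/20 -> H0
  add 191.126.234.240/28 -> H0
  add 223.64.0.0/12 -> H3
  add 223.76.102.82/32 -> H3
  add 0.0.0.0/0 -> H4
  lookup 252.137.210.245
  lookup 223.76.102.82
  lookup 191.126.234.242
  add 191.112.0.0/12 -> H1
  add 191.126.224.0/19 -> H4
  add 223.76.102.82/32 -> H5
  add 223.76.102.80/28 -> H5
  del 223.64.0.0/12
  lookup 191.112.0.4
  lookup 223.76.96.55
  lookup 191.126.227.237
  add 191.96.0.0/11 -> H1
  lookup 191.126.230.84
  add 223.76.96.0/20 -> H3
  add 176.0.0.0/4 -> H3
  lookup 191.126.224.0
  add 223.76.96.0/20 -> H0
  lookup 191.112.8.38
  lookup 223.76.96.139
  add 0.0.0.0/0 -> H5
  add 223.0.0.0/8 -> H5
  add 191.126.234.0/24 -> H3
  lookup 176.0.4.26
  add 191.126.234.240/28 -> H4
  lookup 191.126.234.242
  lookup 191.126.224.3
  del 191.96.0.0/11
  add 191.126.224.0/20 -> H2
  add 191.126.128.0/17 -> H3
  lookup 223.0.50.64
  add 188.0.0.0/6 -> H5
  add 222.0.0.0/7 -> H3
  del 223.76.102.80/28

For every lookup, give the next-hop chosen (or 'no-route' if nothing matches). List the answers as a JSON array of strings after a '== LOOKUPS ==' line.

Apply in order:
  + 223.76.96.0/20 (H0) depth=20
  + 191.126.234.240/28 (H0) depth=28
  + 223.64.0.0/12 (H3) depth=12
  + 223.76.102.82/32 (H3) depth=32
  + 0.0.0.0/0 (H4) depth=0
  lookup 252.137.210.245: bits 11 walk d0:H4→d1:-→d2:- -> H4
  lookup 223.76.102.82: bits 11011111010011000110011001010010 walk d0:H4→d1:-→d2:-→d3:-→d4:-→d5:-→d6:-→d7:-→d8:-→d9:-→d10:-→d11:-→d12:H3→d13:-→d14:-→d15:-→d16:-→d17:-→d18:-→d19:-→d20:H0→d21:-→d22:-→d23:-→d24:-→d25:-→d26:-→d27:-→d28:-→d29:-→d30:-→d31:-→d32:H3 -> H3
  lookup 191.126.234.242: bits 1011111101111110111010101111 walk d0:H4→d1:-→d2:-→d3:-→d4:-→d5:-→d6:-→d7:-→d8:-→d9:-→d10:-→d11:-→d12:-→d13:-→d14:-→d15:-→d16:-→d17:-→d18:-→d19:-→d20:-→d21:-→d22:-→d23:-→d24:-→d25:-→d26:-→d27:-→d28:H0 -> H0
  + 191.112.0.0/12 (H1) depth=12
  + 191.126.224.0/19 (H4) depth=19
  + 223.76.102.82/32 (H5) depth=32
  + 223.76.102.80/28 (H5) depth=28
  del 223.64.0.0/12 (clear depth 12)
  lookup 191.112.0.4: bits 101111110111 walk d0:H4→d1:-→d2:-→d3:-→d4:-→d5:-→d6:-→d7:-→d8:-→d9:-→d10:-→d11:-→d12:H1 -> H1
  lookup 223.76.96.55: bits 110111110100110001100 walk d0:H4→d1:-→d2:-→d3:-→d4:-→d5:-→d6:-→d7:-→d8:-→d9:-→d10:-→d11:-→d12:-→d13:-→d14:-→d15:-→d16:-→d17:-→d18:-→d19:-→d20:H0→d21:- -> H0
  lookup 191.126.227.237: bits 10111111011111101110 walk d0:H4→d1:-→d2:-→d3:-→d4:-→d5:-→d6:-→d7:-→d8:-→d9:-→d10:-→d11:-→d12:H1→d13:-→d14:-→d15:-→d16:-→d17:-→d18:-→d19:H4→d20:- -> H4
  + 191.96.0.0/11 (H1) depth=11
  lookup 191.126.230.84: bits 10111111011111101110 walk d0:H4→d1:-→d2:-→d3:-→d4:-→d5:-→d6:-→d7:-→d8:-→d9:-→d10:-→d11:H1→d12:H1→d13:-→d14:-→d15:-→d16:-→d17:-→d18:-→d19:H4→d20:- -> H4
  + 223.76.96.0/20 (H3) depth=20
  + 176.0.0.0/4 (H3) depth=4
  lookup 191.126.224.0: bits 10111111011111101110 walk d0:H4→d1:-→d2:-→d3:-→d4:H3→d5:-→d6:-→d7:-→d8:-→d9:-→d10:-→d11:H1→d12:H1→d13:-→d14:-→d15:-→d16:-→d17:-→d18:-→d19:H4→d20:- -> H4
  + 223.76.96.0/20 (H0) depth=20
  lookup 191.112.8.38: bits 101111110111 walk d0:H4→d1:-→d2:-→d3:-→d4:H3→d5:-→d6:-→d7:-→d8:-→d9:-→d10:-→d11:H1→d12:H1 -> H1
  lookup 223.76.96.139: bits 110111110100110001100 walk d0:H4→d1:-→d2:-→d3:-→d4:-→d5:-→d6:-→d7:-→d8:-→d9:-→d10:-→d11:-→d12:-→d13:-→d14:-→d15:-→d16:-→d17:-→d18:-→d19:-→d20:H0→d21:- -> H0
  + 0.0.0.0/0 (H5) depth=0
  + 223.0.0.0/8 (H5) depth=8
  + 191.126.234.0/24 (H3) depth=24
  lookup 176.0.4.26: bits 1011 walk d0:H5→d1:-→d2:-→d3:-→d4:H3 -> H3
  + 191.126.234.240/28 (H4) depth=28
  lookup 191.126.234.242: bits 1011111101111110111010101111 walk d0:H5→d1:-→d2:-→d3:-→d4:H3→d5:-→d6:-→d7:-→d8:-→d9:-→d10:-→d11:H1→d12:H1→d13:-→d14:-→d15:-→d16:-→d17:-→d18:-→d19:H4→d20:-→d21:-→d22:-→d23:-→d24:H3→d25:-→d26:-→d27:-→d28:H4 -> H4
  lookup 191.126.224.3: bits 10111111011111101110 walk d0:H5→d1:-→d2:-→d3:-→d4:H3→d5:-→d6:-→d7:-→d8:-→d9:-→d10:-→d11:H1→d12:H1→d13:-→d14:-→d15:-→d16:-→d17:-→d18:-→d19:H4→d20:- -> H4
  del 191.96.0.0/11 (clear depth 11)
  + 191.126.224.0/20 (H2) depth=20
  + 191.126.128.0/17 (H3) depth=17
  lookup 223.0.50.64: bits 110111110 walk d0:H5→d1:-→d2:-→d3:-→d4:-→d5:-→d6:-→d7:-→d8:H5→d9:- -> H5
  + 188.0.0.0/6 (H5) depth=6
  + 222.0.0.0/7 (H3) depth=7
  del 223.76.102.80/28 (clear depth 28)

== LOOKUPS ==
["H4","H3","H0","H1","H0","H4","H4","H4","H1","H0","H3","H4","H4","H5"]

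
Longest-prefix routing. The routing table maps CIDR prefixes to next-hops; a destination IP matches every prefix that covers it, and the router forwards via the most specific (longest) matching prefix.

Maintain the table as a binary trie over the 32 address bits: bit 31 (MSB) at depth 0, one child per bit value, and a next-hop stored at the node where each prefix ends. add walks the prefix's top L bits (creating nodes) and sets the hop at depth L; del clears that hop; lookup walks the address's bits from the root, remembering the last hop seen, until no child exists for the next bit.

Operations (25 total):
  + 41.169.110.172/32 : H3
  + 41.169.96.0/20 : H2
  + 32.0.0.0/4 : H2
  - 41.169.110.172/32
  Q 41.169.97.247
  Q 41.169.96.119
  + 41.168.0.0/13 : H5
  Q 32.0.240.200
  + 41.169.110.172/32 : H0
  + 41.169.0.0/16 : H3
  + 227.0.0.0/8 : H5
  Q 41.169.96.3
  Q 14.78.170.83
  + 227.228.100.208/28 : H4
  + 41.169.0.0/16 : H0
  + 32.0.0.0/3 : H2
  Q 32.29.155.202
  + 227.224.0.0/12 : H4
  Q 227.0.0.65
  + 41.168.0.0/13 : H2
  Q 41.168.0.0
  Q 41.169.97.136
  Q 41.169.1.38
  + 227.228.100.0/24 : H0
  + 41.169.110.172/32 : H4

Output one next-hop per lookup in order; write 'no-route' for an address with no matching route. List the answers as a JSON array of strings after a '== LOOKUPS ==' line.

Trace:
  add 41.169.110.172/32 -> H3 at depth 32
  add 41.169.96.0/20 -> H2 at depth 20
  add 32.0.0.0/4 -> H2 at depth 4
  del 41.169.110.172/32 (clear depth 32)
  lookup 41.169.97.247: bits 00101001101010010110 walk d0:-→d1:-→d2:-→d3:-→d4:H2→d5:-→d6:-→d7:-→d8:-→d9:-→d10:-→d11:-→d12:-→d13:-→d14:-→d15:-→d16:-→d17:-→d18:-→d19:-→d20:H2 -> H2
  lookup 41.169.96.119: bits 00101001101010010110 walk d0:-→d1:-→d2:-→d3:-→d4:H2→d5:-→d6:-→d7:-→d8:-→d9:-→d10:-→d11:-→d12:-→d13:-→d14:-→d15:-→d16:-→d17:-→d18:-→d19:-→d20:H2 -> H2
  add 41.168.0.0/13 -> H5 at depth 13
  lookup 32.0.240.200: bits 0010 walk d0:-→d1:-→d2:-→d3:-→d4:H2 -> H2
  add 41.169.110.172/32 -> H0 at depth 32
  add 41.169.0.0/16 -> H3 at depth 16
  add 227.0.0.0/8 -> H5 at depth 8
  lookup 41.169.96.3: bits 00101001101010010110 walk d0:-→d1:-→d2:-→d3:-→d4:H2→d5:-→d6:-→d7:-→d8:-→d9:-→d10:-→d11:-→d12:-→d13:H5→d14:-→d15:-→d16:H3→d17:-→d18:-→d19:-→d20:H2 -> H2
  lookup 14.78.170.83: bits 00 walk d0:-→d1:-→d2:- -> no-route
  add 227.228.100.208/28 -> H4 at depth 28
  add 41.169.0.0/16 -> H0 at depth 16
  add 32.0.0.0/3 -> H2 at depth 3
  lookup 32.29.155.202: bits 0010 walk d0:-→d1:-→d2:-→d3:H2→d4:H2 -> H2
  add 227.224.0.0/12 -> H4 at depth 12
  lookup 227.0.0.65: bits 11100011 walk d0:-→d1:-→d2:-→d3:-→d4:-→d5:-→d6:-→d7:-→d8:H5 -> H5
  add 41.168.0.0/13 -> H2 at depth 13
  lookup 41.168.0.0: bits 001010011010100 walk d0:-→d1:-→d2:-→d3:H2→d4:H2→d5:-→d6:-→d7:-→d8:-→d9:-→d10:-→d11:-→d12:-→d13:H2→d14:-→d15:- -> H2
  lookup 41.169.97.136: bits 00101001101010010110 walk d0:-→d1:-→d2:-→d3:H2→d4:H2→d5:-→d6:-→d7:-→d8:-→d9:-→d10:-→d11:-→d12:-→d13:H2→d14:-→d15:-→d16:H0→d17:-→d18:-→d19:-→d20:H2 -> H2
  lookup 41.169.1.38: bits 00101001101010010 walk d0:-→d1:-→d2:-→d3:H2→d4:H2→d5:-→d6:-→d7:-→d8:-→d9:-→d10:-→d11:-→d12:-→d13:H2→d14:-→d15:-→d16:H0→d17:- -> H0
  add 227.228.100.0/24 -> H0 at depth 24
  add 41.169.110.172/32 -> H4 at depth 32

== LOOKUPS ==
["H2","H2","H2","H2","no-route","H2","H5","H2","H2","H0"]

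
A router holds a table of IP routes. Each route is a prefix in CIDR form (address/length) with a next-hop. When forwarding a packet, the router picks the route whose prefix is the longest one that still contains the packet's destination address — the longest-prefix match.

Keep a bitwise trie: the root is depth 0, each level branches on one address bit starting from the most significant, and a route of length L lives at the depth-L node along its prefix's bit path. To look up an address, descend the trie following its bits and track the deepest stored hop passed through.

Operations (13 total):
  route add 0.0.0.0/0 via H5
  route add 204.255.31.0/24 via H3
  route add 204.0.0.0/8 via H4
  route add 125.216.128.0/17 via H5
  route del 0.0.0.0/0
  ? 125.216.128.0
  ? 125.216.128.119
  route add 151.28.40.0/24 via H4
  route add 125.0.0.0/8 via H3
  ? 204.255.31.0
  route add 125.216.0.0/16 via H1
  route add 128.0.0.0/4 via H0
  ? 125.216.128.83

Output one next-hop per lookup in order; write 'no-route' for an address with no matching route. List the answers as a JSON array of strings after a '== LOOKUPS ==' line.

Trace:
  + 0.0.0.0/0 (H5) depth=0
  + 204.255.31.0/24 (H3) depth=24
  + 204.0.0.0/8 (H4) depth=8
  + 125.216.128.0/17 (H5) depth=17
  del 0.0.0.0/0 (clear depth 0)
  ? 125.216.128.0  path d0:-→d1:-→d2:-→d3:-→d4:-→d5:-→d6:-→d7:-→d8:-→d9:-→d10:-→d11:-→d12:-→d13:-→d14:-→d15:-→d16:-→d17:H5  best=H5
  ? 125.216.128.119  path d0:-→d1:-→d2:-→d3:-→d4:-→d5:-→d6:-→d7:-→d8:-→d9:-→d10:-→d11:-→d12:-→d13:-→d14:-→d15:-→d16:-→d17:H5  best=H5
  + 151.28.40.0/24 (H4) depth=24
  + 125.0.0.0/8 (H3) depth=8
  ? 204.255.31.0  path d0:-→d1:-→d2:-→d3:-→d4:-→d5:-→d6:-→d7:-→d8:H4→d9:-→d10:-→d11:-→d12:-→d13:-→d14:-→d15:-→d16:-→d17:-→d18:-→d19:-→d20:-→d21:-→d22:-→d23:-→d24:H3  best=H3
  + 125.216.0.0/16 (H1) depth=16
  + 128.0.0.0/4 (H0) depth=4
  ? 125.216.128.83  path d0:-→d1:-→d2:-→d3:-→d4:-→d5:-→d6:-→d7:-→d8:H3→d9:-→d10:-→d11:-→d12:-→d13:-→d14:-→d15:-→d16:H1→d17:H5  best=H5

== LOOKUPS ==
["H5","H5","H3","H5"]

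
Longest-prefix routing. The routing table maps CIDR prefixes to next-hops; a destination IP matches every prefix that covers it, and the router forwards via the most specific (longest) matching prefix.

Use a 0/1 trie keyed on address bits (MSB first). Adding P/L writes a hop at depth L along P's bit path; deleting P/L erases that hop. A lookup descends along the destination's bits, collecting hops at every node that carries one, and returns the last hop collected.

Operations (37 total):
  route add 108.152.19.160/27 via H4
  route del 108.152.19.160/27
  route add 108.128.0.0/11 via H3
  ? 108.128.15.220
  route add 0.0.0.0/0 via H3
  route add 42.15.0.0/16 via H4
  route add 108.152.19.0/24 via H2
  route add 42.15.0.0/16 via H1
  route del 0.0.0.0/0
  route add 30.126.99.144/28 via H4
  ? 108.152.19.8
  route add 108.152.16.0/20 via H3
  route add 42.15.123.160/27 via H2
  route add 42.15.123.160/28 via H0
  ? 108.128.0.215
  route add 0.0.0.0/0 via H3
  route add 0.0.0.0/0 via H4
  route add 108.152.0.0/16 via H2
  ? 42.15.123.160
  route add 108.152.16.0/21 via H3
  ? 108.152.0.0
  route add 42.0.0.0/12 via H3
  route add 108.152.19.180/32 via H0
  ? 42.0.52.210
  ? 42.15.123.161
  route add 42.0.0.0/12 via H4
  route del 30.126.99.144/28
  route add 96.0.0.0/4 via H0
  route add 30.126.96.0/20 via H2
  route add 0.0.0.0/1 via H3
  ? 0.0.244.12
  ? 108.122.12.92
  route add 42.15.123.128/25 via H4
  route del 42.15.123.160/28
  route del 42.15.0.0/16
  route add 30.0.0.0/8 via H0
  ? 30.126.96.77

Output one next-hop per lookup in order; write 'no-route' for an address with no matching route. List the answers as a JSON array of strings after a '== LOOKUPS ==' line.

Apply in order:
  add 108.152.19.160/27 -> H4 at depth 27
  del 108.152.19.160/27 (clear depth 27)
  add 108.128.0.0/11 -> H3 at depth 11
  lookup 108.128.15.220: bits 01101100100 walk d0:-→d1:-→d2:-→d3:-→d4:-→d5:-→d6:-→d7:-→d8:-→d9:-→d10:-→d11:H3 -> H3
  add 0.0.0.0/0 -> H3 at depth 0
  add 42.15.0.0/16 -> H4 at depth 16
  add 108.152.19.0/24 -> H2 at depth 24
  add 42.15.0.0/16 -> H1 at depth 16
  del 0.0.0.0/0 (clear depth 0)
  add 30.126.99.144/28 -> H4 at depth 28
  lookup 108.152.19.8: bits 011011001001100000010011 walk d0:-→d1:-→d2:-→d3:-→d4:-→d5:-→d6:-→d7:-→d8:-→d9:-→d10:-→d11:H3→d12:-→d13:-→d14:-→d15:-→d16:-→d17:-→d18:-→d19:-→d20:-→d21:-→d22:-→d23:-→d24:H2 -> H2
  add 108.152.16.0/20 -> H3 at depth 20
  add 42.15.123.160/27 -> H2 at depth 27
  add 42.15.123.160/28 -> H0 at depth 28
  lookup 108.128.0.215: bits 01101100100 walk d0:-→d1:-→d2:-→d3:-→d4:-→d5:-→d6:-→d7:-→d8:-→d9:-→d10:-→d11:H3 -> H3
  add 0.0.0.0/0 -> H3 at depth 0
  add 0.0.0.0/0 -> H4 at depth 0
  add 108.152.0.0/16 -> H2 at depth 16
  lookup 42.15.123.160: bits 0010101000001111011110111010 walk d0:H4→d1:-→d2:-→d3:-→d4:-→d5:-→d6:-→d7:-→d8:-→d9:-→d10:-→d11:-→d12:-→d13:-→d14:-→d15:-→d16:H1→d17:-→d18:-→d19:-→d20:-→d21:-→d22:-→d23:-→d24:-→d25:-→d26:-→d27:H2→d28:H0 -> H0
  add 108.152.16.0/21 -> H3 at depth 21
  lookup 108.152.0.0: bits 0110110010011000000 walk d0:H4→d1:-→d2:-→d3:-→d4:-→d5:-→d6:-→d7:-→d8:-→d9:-→d10:-→d11:H3→d12:-→d13:-→d14:-→d15:-→d16:H2→d17:-→d18:-→d19:- -> H2
  add 42.0.0.0/12 -> H3 at depth 12
  add 108.152.19.180/32 -> H0 at depth 32
  lookup 42.0.52.210: bits 001010100000 walk d0:H4→d1:-→d2:-→d3:-→d4:-→d5:-→d6:-→d7:-→d8:-→d9:-→d10:-→d11:-→d12:H3 -> H3
  lookup 42.15.123.161: bits 0010101000001111011110111010 walk d0:H4→d1:-→d2:-→d3:-→d4:-→d5:-→d6:-→d7:-→d8:-→d9:-→d10:-→d11:-→d12:H3→d13:-→d14:-→d15:-→d16:H1→d17:-→d18:-→d19:-→d20:-→d21:-→d22:-→d23:-→d24:-→d25:-→d26:-→d27:H2→d28:H0 -> H0
  add 42.0.0.0/12 -> H4 at depth 12
  del 30.126.99.144/28 (clear depth 28)
  add 96.0.0.0/4 -> H0 at depth 4
  add 30.126.96.0/20 -> H2 at depth 20
  add 0.0.0.0/1 -> H3 at depth 1
  lookup 0.0.244.12: bits 000 walk d0:H4→d1:H3→d2:-→d3:- -> H3
  lookup 108.122.12.92: bits 01101100 walk d0:H4→d1:H3→d2:-→d3:-→d4:H0→d5:-→d6:-→d7:-→d8:- -> H0
  add 42.15.123.128/25 -> H4 at depth 25
  del 42.15.123.160/28 (clear depth 28)
  del 42.15.0.0/16 (clear depth 16)
  add 30.0.0.0/8 -> H0 at depth 8
  lookup 30.126.96.77: bits 0001111001111110011000 walk d0:H4→d1:H3→d2:-→d3:-→d4:-→d5:-→d6:-→d7:-→d8:H0→d9:-→d10:-→d11:-→d12:-→d13:-→d14:-→d15:-→d16:-→d17:-→d18:-→d19:-→d20:H2→d21:-→d22:- -> H2

== LOOKUPS ==
["H3","H2","H3","H0","H2","H3","H0","H3","H0","H2"]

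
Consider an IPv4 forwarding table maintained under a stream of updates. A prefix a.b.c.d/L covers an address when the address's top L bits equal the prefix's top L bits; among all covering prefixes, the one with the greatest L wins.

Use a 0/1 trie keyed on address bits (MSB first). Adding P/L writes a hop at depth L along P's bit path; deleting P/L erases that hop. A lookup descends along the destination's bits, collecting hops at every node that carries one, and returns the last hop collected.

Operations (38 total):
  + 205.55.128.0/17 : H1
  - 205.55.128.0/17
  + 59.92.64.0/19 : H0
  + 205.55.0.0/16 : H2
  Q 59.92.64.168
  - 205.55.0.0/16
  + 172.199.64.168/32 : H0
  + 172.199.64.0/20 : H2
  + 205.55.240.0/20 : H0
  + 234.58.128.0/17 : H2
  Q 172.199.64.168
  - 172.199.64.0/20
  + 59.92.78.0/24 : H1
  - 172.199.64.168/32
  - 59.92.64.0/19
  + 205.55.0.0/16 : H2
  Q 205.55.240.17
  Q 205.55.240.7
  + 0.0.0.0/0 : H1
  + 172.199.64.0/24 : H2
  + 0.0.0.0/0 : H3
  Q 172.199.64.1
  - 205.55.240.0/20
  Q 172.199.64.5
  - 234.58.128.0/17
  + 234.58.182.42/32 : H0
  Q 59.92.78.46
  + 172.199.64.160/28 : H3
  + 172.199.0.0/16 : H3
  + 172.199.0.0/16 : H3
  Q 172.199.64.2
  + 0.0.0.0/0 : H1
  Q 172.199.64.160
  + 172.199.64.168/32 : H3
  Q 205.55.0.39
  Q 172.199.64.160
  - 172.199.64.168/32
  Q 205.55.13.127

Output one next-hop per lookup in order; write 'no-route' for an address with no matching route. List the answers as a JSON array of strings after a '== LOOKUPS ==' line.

Apply in order:
  add 205.55.128.0/17 -> H1 at depth 17
  del 205.55.128.0/17 (clear depth 17)
  add 59.92.64.0/19 -> H0 at depth 19
  add 205.55.0.0/16 -> H2 at depth 16
  Q 59.92.64.168: descend 0011101101011100010 ; hops seen [H0] ; pick H0
  del 205.55.0.0/16 (clear depth 16)
  add 172.199.64.168/32 -> H0 at depth 32
  add 172.199.64.0/20 -> H2 at depth 20
  add 205.55.240.0/20 -> H0 at depth 20
  add 234.58.128.0/17 -> H2 at depth 17
  Q 172.199.64.168: descend 10101100110001110100000010101000 ; hops seen [H2,H0] ; pick H0
  del 172.199.64.0/20 (clear depth 20)
  add 59.92.78.0/24 -> H1 at depth 24
  del 172.199.64.168/32 (clear depth 32)
  del 59.92.64.0/19 (clear depth 19)
  add 205.55.0.0/16 -> H2 at depth 16
  Q 205.55.240.17: descend 11001101001101111111 ; hops seen [H2,H0] ; pick H0
  Q 205.55.240.7: descend 11001101001101111111 ; hops seen [H2,H0] ; pick H0
  add 0.0.0.0/0 -> H1 at depth 0
  add 172.199.64.0/24 -> H2 at depth 24
  add 0.0.0.0/0 -> H3 at depth 0
  Q 172.199.64.1: descend 101011001100011101000000 ; hops seen [H3,H2] ; pick H2
  del 205.55.240.0/20 (clear depth 20)
  Q 172.199.64.5: descend 101011001100011101000000 ; hops seen [H3,H2] ; pick H2
  del 234.58.128.0/17 (clear depth 17)
  add 234.58.182.42/32 -> H0 at depth 32
  Q 59.92.78.46: descend 001110110101110001001110 ; hops seen [H3,H1] ; pick H1
  add 172.199.64.160/28 -> H3 at depth 28
  add 172.199.0.0/16 -> H3 at depth 16
  add 172.199.0.0/16 -> H3 at depth 16
  Q 172.199.64.2: descend 101011001100011101000000 ; hops seen [H3,H3,H2] ; pick H2
  add 0.0.0.0/0 -> H1 at depth 0
  Q 172.199.64.160: descend 1010110011000111010000001010 ; hops seen [H1,H3,H2,H3] ; pick H3
  add 172.199.64.168/32 -> H3 at depth 32
  Q 205.55.0.39: descend 1100110100110111 ; hops seen [H1,H2] ; pick H2
  Q 172.199.64.160: descend 1010110011000111010000001010 ; hops seen [H1,H3,H2,H3] ; pick H3
  del 172.199.64.168/32 (clear depth 32)
  Q 205.55.13.127: descend 1100110100110111 ; hops seen [H1,H2] ; pick H2

== LOOKUPS ==
["H0","H0","H0","H0","H2","H2","H1","H2","H3","H2","H3","H2"]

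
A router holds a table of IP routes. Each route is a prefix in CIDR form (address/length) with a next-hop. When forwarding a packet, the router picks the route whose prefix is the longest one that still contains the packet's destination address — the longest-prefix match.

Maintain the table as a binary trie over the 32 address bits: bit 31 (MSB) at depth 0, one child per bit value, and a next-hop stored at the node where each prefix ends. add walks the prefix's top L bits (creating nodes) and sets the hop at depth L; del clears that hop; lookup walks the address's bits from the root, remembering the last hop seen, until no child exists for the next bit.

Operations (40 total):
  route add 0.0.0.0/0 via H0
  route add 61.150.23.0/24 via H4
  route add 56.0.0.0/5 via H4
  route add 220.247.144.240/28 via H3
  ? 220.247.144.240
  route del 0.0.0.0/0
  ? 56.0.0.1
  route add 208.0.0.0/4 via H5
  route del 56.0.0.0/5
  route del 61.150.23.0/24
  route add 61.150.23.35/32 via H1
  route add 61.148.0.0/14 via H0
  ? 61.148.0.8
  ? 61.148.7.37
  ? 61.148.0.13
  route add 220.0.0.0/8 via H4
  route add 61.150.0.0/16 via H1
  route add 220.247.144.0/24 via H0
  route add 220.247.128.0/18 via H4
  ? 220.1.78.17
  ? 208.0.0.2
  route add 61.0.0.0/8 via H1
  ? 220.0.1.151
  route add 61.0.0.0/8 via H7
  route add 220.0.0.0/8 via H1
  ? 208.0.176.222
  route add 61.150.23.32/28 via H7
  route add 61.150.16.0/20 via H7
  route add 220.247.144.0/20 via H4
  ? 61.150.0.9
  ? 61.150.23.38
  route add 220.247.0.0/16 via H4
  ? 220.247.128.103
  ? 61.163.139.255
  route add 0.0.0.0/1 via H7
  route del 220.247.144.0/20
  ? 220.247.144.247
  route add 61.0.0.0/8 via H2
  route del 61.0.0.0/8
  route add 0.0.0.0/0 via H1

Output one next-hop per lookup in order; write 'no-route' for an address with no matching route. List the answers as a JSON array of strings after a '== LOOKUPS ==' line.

Process each operation:
  add 0.0.0.0/0 -> H0 at depth 0
  add 61.150.23.0/24 -> H4 at depth 24
  add 56.0.0.0/5 -> H4 at depth 5
  add 220.247.144.240/28 -> H3 at depth 28
  ? 220.247.144.240  path d0:H0→d1:-→d2:-→d3:-→d4:-→d5:-→d6:-→d7:-→d8:-→d9:-→d10:-→d11:-→d12:-→d13:-→d14:-→d15:-→d16:-→d17:-→d18:-→d19:-→d20:-→d21:-→d22:-→d23:-→d24:-→d25:-→d26:-→d27:-→d28:H3  best=H3
  del 0.0.0.0/0 (clear depth 0)
  ? 56.0.0.1  path d0:-→d1:-→d2:-→d3:-→d4:-→d5:H4  best=H4
  add 208.0.0.0/4 -> H5 at depth 4
  del 56.0.0.0/5 (clear depth 5)
  del 61.150.23.0/24 (clear depth 24)
  add 61.150.23.35/32 -> H1 at depth 32
  add 61.148.0.0/14 -> H0 at depth 14
  ? 61.148.0.8  path d0:-→d1:-→d2:-→d3:-→d4:-→d5:-→d6:-→d7:-→d8:-→d9:-→d10:-→d11:-→d12:-→d13:-→d14:H0  best=H0
  ? 61.148.7.37  path d0:-→d1:-→d2:-→d3:-→d4:-→d5:-→d6:-→d7:-→d8:-→d9:-→d10:-→d11:-→d12:-→d13:-→d14:H0  best=H0
  ? 61.148.0.13  path d0:-→d1:-→d2:-→d3:-→d4:-→d5:-→d6:-→d7:-→d8:-→d9:-→d10:-→d11:-→d12:-→d13:-→d14:H0  best=H0
  add 220.0.0.0/8 -> H4 at depth 8
  add 61.150.0.0/16 -> H1 at depth 16
  add 220.247.144.0/24 -> H0 at depth 24
  add 220.247.128.0/18 -> H4 at depth 18
  ? 220.1.78.17  path d0:-→d1:-→d2:-→d3:-→d4:H5→d5:-→d6:-→d7:-→d8:H4  best=H4
  ? 208.0.0.2  path d0:-→d1:-→d2:-→d3:-→d4:H5  best=H5
  add 61.0.0.0/8 -> H1 at depth 8
  ? 220.0.1.151  path d0:-→d1:-→d2:-→d3:-→d4:H5→d5:-→d6:-→d7:-→d8:H4  best=H4
  add 61.0.0.0/8 -> H7 at depth 8
  add 220.0.0.0/8 -> H1 at depth 8
  ? 208.0.176.222  path d0:-→d1:-→d2:-→d3:-→d4:H5  best=H5
  add 61.150.23.32/28 -> H7 at depth 28
  add 61.150.16.0/20 -> H7 at depth 20
  add 220.247.144.0/20 -> H4 at depth 20
  ? 61.150.0.9  path d0:-→d1:-→d2:-→d3:-→d4:-→d5:-→d6:-→d7:-→d8:H7→d9:-→d10:-→d11:-→d12:-→d13:-→d14:H0→d15:-→d16:H1→d17:-→d18:-→d19:-  best=H1
  ? 61.150.23.38  path d0:-→d1:-→d2:-→d3:-→d4:-→d5:-→d6:-→d7:-→d8:H7→d9:-→d10:-→d11:-→d12:-→d13:-→d14:H0→d15:-→d16:H1→d17:-→d18:-→d19:-→d20:H7→d21:-→d22:-→d23:-→d24:-→d25:-→d26:-→d27:-→d28:H7→d29:-  best=H7
  add 220.247.0.0/16 -> H4 at depth 16
  ? 220.247.128.103  path d0:-→d1:-→d2:-→d3:-→d4:H5→d5:-→d6:-→d7:-→d8:H1→d9:-→d10:-→d11:-→d12:-→d13:-→d14:-→d15:-→d16:H4→d17:-→d18:H4→d19:-  best=H4
  ? 61.163.139.255  path d0:-→d1:-→d2:-→d3:-→d4:-→d5:-→d6:-→d7:-→d8:H7→d9:-→d10:-  best=H7
  add 0.0.0.0/1 -> H7 at depth 1
  del 220.247.144.0/20 (clear depth 20)
  ? 220.247.144.247  path d0:-→d1:-→d2:-→d3:-→d4:H5→d5:-→d6:-→d7:-→d8:H1→d9:-→d10:-→d11:-→d12:-→d13:-→d14:-→d15:-→d16:H4→d17:-→d18:H4→d19:-→d20:-→d21:-→d22:-→d23:-→d24:H0→d25:-→d26:-→d27:-→d28:H3  best=H3
  add 61.0.0.0/8 -> H2 at depth 8
  del 61.0.0.0/8 (clear depth 8)
  add 0.0.0.0/0 -> H1 at depth 0

== LOOKUPS ==
["H3","H4","H0","H0","H0","H4","H5","H4","H5","H1","H7","H4","H7","H3"]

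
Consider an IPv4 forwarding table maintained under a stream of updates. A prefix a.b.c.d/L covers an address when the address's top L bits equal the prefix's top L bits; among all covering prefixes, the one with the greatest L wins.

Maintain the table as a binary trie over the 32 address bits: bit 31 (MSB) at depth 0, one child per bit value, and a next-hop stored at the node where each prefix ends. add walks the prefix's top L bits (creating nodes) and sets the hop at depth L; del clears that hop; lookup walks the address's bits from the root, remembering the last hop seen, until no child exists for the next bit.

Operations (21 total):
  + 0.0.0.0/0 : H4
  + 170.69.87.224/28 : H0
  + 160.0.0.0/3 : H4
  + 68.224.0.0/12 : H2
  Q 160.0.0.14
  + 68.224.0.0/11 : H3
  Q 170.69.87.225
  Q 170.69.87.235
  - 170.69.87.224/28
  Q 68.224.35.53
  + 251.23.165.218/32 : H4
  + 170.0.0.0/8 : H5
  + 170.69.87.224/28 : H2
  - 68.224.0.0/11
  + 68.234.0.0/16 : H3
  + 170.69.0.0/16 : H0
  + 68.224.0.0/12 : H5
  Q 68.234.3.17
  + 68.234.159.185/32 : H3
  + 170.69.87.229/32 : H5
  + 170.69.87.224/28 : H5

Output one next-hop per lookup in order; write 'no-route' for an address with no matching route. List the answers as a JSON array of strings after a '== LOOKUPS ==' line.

Trace:
  + 0.0.0.0/0 (H4) depth=0
  + 170.69.87.224/28 (H0) depth=28
  + 160.0.0.0/3 (H4) depth=3
  + 68.224.0.0/12 (H2) depth=12
  Q 160.0.0.14: descend 1010 ; hops seen [H4,H4] ; pick H4
  + 68.224.0.0/11 (H3) depth=11
  Q 170.69.87.225: descend 1010101001000101010101111110 ; hops seen [H4,H4,H0] ; pick H0
  Q 170.69.87.235: descend 1010101001000101010101111110 ; hops seen [H4,H4,H0] ; pick H0
  - 170.69.87.224/28 clear@28
  Q 68.224.35.53: descend 010001001110 ; hops seen [H4,H3,H2] ; pick H2
  + 251.23.165.218/32 (H4) depth=32
  + 170.0.0.0/8 (H5) depth=8
  + 170.69.87.224/28 (H2) depth=28
  - 68.224.0.0/11 clear@11
  + 68.234.0.0/16 (H3) depth=16
  + 170.69.0.0/16 (H0) depth=16
  + 68.224.0.0/12 (H5) depth=12
  Q 68.234.3.17: descend 0100010011101010 ; hops seen [H4,H5,H3] ; pick H3
  + 68.234.159.185/32 (H3) depth=32
  + 170.69.87.229/32 (H5) depth=32
  + 170.69.87.224/28 (H5) depth=28

== LOOKUPS ==
["H4","H0","H0","H2","H3"]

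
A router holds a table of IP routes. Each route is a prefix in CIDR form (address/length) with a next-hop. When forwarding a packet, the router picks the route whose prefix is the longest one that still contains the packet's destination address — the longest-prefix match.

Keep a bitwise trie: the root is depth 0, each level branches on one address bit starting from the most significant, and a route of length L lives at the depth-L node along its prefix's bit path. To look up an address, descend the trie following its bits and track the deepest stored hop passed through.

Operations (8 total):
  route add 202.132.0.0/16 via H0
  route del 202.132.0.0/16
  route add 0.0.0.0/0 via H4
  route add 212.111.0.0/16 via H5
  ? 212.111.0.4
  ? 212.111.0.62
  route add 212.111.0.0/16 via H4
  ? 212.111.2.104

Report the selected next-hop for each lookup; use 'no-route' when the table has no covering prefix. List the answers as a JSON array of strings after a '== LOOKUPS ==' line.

Trace:
  + 202.132.0.0/16 (H0) depth=16
  - 202.132.0.0/16 clear@16
  + 0.0.0.0/0 (H4) depth=0
  + 212.111.0.0/16 (H5) depth=16
  Q 212.111.0.4: descend 1101010001101111 ; hops seen [H4,H5] ; pick H5
  Q 212.111.0.62: descend 1101010001101111 ; hops seen [H4,H5] ; pick H5
  + 212.111.0.0/16 (H4) depth=16
  Q 212.111.2.104: descend 1101010001101111 ; hops seen [H4,H4] ; pick H4

== LOOKUPS ==
["H5","H5","H4"]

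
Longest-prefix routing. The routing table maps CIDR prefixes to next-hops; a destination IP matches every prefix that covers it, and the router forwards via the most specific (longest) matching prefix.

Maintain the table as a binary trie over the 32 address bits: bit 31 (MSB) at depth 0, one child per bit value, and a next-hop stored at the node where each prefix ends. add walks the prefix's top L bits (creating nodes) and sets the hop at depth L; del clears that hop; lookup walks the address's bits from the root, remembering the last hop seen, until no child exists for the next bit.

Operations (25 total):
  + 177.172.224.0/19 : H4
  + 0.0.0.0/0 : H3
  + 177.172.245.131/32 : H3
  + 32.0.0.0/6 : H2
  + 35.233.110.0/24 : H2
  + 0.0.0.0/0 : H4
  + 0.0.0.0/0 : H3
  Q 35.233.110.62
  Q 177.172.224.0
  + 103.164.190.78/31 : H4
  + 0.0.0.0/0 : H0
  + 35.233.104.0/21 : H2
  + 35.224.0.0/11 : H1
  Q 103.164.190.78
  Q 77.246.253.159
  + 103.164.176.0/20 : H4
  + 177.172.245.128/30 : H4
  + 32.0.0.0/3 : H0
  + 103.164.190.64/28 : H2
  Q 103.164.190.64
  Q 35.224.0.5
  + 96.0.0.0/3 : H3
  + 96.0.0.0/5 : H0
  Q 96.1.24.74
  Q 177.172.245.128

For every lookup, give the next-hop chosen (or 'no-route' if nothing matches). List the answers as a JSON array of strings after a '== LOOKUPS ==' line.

Process each operation:
  + 177.172.224.0/19 (H4) depth=19
  + 0.0.0.0/0 (H3) depth=0
  + 177.172.245.131/32 (H3) depth=32
  + 32.0.0.0/6 (H2) depth=6
  + 35.233.110.0/24 (H2) depth=24
  + 0.0.0.0/0 (H4) depth=0
  + 0.0.0.0/0 (H3) depth=0
  Q 35.233.110.62: descend 001000111110100101101110 ; hops seen [H3,H2,H2] ; pick H2
  Q 177.172.224.0: descend 1011000110101100111 ; hops seen [H3,H4] ; pick H4
  + 103.164.190.78/31 (H4) depth=31
  + 0.0.0.0/0 (H0) depth=0
  + 35.233.104.0/21 (H2) depth=21
  + 35.224.0.0/11 (H1) depth=11
  Q 103.164.190.78: descend 0110011110100100101111100100111 ; hops seen [H0,H4] ; pick H4
  Q 77.246.253.159: descend 01 ; hops seen [H0] ; pick H0
  + 103.164.176.0/20 (H4) depth=20
  + 177.172.245.128/30 (H4) depth=30
  + 32.0.0.0/3 (H0) depth=3
  + 103.164.190.64/28 (H2) depth=28
  Q 103.164.190.64: descend 0110011110100100101111100100 ; hops seen [H0,H4,H2] ; pick H2
  Q 35.224.0.5: descend 001000111110 ; hops seen [H0,H0,H2,H1] ; pick H1
  + 96.0.0.0/3 (H3) depth=3
  + 96.0.0.0/5 (H0) depth=5
  Q 96.1.24.74: descend 01100 ; hops seen [H0,H3,H0] ; pick H0
  Q 177.172.245.128: descend 101100011010110011110101100000 ; hops seen [H0,H4,H4] ; pick H4

== LOOKUPS ==
["H2","H4","H4","H0","H2","H1","H0","H4"]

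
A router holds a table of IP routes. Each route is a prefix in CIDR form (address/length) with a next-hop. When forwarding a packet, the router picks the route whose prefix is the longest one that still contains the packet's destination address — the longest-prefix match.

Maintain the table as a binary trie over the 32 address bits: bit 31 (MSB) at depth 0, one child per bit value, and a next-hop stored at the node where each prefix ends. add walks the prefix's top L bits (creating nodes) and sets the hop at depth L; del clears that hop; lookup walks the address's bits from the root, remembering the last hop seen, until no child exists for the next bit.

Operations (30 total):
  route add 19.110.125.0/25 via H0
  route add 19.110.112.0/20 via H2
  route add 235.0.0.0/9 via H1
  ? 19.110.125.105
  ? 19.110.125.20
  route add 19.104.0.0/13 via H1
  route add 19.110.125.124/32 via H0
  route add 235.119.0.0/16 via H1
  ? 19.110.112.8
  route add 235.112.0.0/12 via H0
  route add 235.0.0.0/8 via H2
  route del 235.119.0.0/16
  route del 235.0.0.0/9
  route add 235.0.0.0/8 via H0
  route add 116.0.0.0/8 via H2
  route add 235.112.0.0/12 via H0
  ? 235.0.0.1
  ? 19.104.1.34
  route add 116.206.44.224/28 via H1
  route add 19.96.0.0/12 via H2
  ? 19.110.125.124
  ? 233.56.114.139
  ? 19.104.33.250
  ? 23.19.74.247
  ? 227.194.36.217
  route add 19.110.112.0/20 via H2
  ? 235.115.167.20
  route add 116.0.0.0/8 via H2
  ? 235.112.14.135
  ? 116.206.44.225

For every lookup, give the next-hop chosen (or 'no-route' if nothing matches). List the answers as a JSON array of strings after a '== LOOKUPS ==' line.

Process each operation:
  add 19.110.125.0/25 -> H0 at depth 25
  add 19.110.112.0/20 -> H2 at depth 20
  add 235.0.0.0/9 -> H1 at depth 9
  Q 19.110.125.105: descend 0001001101101110011111010 ; hops seen [H2,H0] ; pick H0
  Q 19.110.125.20: descend 0001001101101110011111010 ; hops seen [H2,H0] ; pick H0
  add 19.104.0.0/13 -> H1 at depth 13
  add 19.110.125.124/32 -> H0 at depth 32
  add 235.119.0.0/16 -> H1 at depth 16
  Q 19.110.112.8: descend 00010011011011100111 ; hops seen [H1,H2] ; pick H2
  add 235.112.0.0/12 -> H0 at depth 12
  add 235.0.0.0/8 -> H2 at depth 8
  del 235.119.0.0/16 (clear depth 16)
  del 235.0.0.0/9 (clear depth 9)
  add 235.0.0.0/8 -> H0 at depth 8
  add 116.0.0.0/8 -> H2 at depth 8
  add 235.112.0.0/12 -> H0 at depth 12
  Q 235.0.0.1: descend 111010110 ; hops seen [H0] ; pick H0
  Q 19.104.1.34: descend 0001001101101 ; hops seen [H1] ; pick H1
  add 116.206.44.224/28 -> H1 at depth 28
  add 19.96.0.0/12 -> H2 at depth 12
  Q 19.110.125.124: descend 00010011011011100111110101111100 ; hops seen [H2,H1,H2,H0,H0] ; pick H0
  Q 233.56.114.139: descend 111010 ; hops seen [∅] ; pick no-route
  Q 19.104.33.250: descend 0001001101101 ; hops seen [H2,H1] ; pick H1
  Q 23.19.74.247: descend 00010 ; hops seen [∅] ; pick no-route
  Q 227.194.36.217: descend 1110 ; hops seen [∅] ; pick no-route
  add 19.110.112.0/20 -> H2 at depth 20
  Q 235.115.167.20: descend 1110101101110 ; hops seen [H0,H0] ; pick H0
  add 116.0.0.0/8 -> H2 at depth 8
  Q 235.112.14.135: descend 1110101101110 ; hops seen [H0,H0] ; pick H0
  Q 116.206.44.225: descend 0111010011001110001011001110 ; hops seen [H2,H1] ; pick H1

== LOOKUPS ==
["H0","H0","H2","H0","H1","H0","no-route","H1","no-route","no-route","H0","H0","H1"]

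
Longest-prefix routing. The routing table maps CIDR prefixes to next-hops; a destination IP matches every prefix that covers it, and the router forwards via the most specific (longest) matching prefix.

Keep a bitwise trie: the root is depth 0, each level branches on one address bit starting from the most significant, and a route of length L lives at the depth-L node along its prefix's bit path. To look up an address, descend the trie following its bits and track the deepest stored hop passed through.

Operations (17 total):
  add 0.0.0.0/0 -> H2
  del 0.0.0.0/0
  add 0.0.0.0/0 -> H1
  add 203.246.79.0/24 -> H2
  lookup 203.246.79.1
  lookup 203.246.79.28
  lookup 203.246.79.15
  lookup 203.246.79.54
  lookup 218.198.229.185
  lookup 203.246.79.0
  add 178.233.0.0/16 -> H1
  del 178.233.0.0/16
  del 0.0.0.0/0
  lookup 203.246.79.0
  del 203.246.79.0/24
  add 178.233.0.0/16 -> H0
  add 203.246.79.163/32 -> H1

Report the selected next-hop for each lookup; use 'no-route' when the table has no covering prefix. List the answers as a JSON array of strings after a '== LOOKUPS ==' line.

Process each operation:
  + 0.0.0.0/0 (H2) depth=0
  - 0.0.0.0/0 clear@0
  + 0.0.0.0/0 (H1) depth=0
  + 203.246.79.0/24 (H2) depth=24
  Q 203.246.79.1: descend 110010111111011001001111 ; hops seen [H1,H2] ; pick H2
  Q 203.246.79.28: descend 110010111111011001001111 ; hops seen [H1,H2] ; pick H2
  Q 203.246.79.15: descend 110010111111011001001111 ; hops seen [H1,H2] ; pick H2
  Q 203.246.79.54: descend 110010111111011001001111 ; hops seen [H1,H2] ; pick H2
  Q 218.198.229.185: descend 110 ; hops seen [H1] ; pick H1
  Q 203.246.79.0: descend 110010111111011001001111 ; hops seen [H1,H2] ; pick H2
  + 178.233.0.0/16 (H1) depth=16
  - 178.233.0.0/16 clear@16
  - 0.0.0.0/0 clear@0
  Q 203.246.79.0: descend 110010111111011001001111 ; hops seen [H2] ; pick H2
  - 203.246.79.0/24 clear@24
  + 178.233.0.0/16 (H0) depth=16
  + 203.246.79.163/32 (H1) depth=32

== LOOKUPS ==
["H2","H2","H2","H2","H1","H2","H2"]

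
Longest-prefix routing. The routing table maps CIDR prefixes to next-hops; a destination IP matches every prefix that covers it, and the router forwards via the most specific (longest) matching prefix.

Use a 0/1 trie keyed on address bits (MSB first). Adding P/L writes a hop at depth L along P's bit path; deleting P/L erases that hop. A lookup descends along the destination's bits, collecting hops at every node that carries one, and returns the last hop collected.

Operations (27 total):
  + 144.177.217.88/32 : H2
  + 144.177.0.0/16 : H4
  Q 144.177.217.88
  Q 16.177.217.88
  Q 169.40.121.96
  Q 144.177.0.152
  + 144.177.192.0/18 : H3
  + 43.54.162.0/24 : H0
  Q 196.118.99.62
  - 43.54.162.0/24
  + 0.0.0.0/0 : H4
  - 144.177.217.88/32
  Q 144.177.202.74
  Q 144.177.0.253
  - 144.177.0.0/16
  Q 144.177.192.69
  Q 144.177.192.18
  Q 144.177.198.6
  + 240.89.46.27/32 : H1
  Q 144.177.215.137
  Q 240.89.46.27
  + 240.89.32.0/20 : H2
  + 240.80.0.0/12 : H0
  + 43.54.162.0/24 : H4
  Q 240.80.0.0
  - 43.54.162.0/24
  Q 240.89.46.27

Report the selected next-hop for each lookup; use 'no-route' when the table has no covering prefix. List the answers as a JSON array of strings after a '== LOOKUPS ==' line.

Trace:
  add 144.177.217.88/32 -> H2 at depth 32
  add 144.177.0.0/16 -> H4 at depth 16
  Q 144.177.217.88: descend 10010000101100011101100101011000 ; hops seen [H4,H2] ; pick H2
  Q 16.177.217.88: descend ε ; hops seen [∅] ; pick no-route
  Q 169.40.121.96: descend 10 ; hops seen [∅] ; pick no-route
  Q 144.177.0.152: descend 1001000010110001 ; hops seen [H4] ; pick H4
  add 144.177.192.0/18 -> H3 at depth 18
  add 43.54.162.0/24 -> H0 at depth 24
  Q 196.118.99.62: descend 1 ; hops seen [∅] ; pick no-route
  - 43.54.162.0/24 clear@24
  add 0.0.0.0/0 -> H4 at depth 0
  - 144.177.217.88/32 clear@32
  Q 144.177.202.74: descend 1001000010110001110 ; hops seen [H4,H4,H3] ; pick H3
  Q 144.177.0.253: descend 1001000010110001 ; hops seen [H4,H4] ; pick H4
  - 144.177.0.0/16 clear@16
  Q 144.177.192.69: descend 1001000010110001110 ; hops seen [H4,H3] ; pick H3
  Q 144.177.192.18: descend 1001000010110001110 ; hops seen [H4,H3] ; pick H3
  Q 144.177.198.6: descend 1001000010110001110 ; hops seen [H4,H3] ; pick H3
  add 240.89.46.27/32 -> H1 at depth 32
  Q 144.177.215.137: descend 10010000101100011101 ; hops seen [H4,H3] ; pick H3
  Q 240.89.46.27: descend 11110000010110010010111000011011 ; hops seen [H4,H1] ; pick H1
  add 240.89.32.0/20 -> H2 at depth 20
  add 240.80.0.0/12 -> H0 at depth 12
  add 43.54.162.0/24 -> H4 at depth 24
  Q 240.80.0.0: descend 111100000101 ; hops seen [H4,H0] ; pick H0
  - 43.54.162.0/24 clear@24
  Q 240.89.46.27: descend 11110000010110010010111000011011 ; hops seen [H4,H0,H2,H1] ; pick H1

== LOOKUPS ==
["H2","no-route","no-route","H4","no-route","H3","H4","H3","H3","H3","H3","H1","H0","H1"]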